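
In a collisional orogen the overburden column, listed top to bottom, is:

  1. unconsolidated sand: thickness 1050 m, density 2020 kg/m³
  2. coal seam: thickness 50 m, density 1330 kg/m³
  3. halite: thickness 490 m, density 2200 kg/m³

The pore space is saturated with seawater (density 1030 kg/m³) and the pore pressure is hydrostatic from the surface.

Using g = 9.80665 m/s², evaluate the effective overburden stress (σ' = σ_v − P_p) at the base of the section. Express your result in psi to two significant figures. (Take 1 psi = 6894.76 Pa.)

2300 psi

Overburden (lithostatic) stress σ_v:
unconsolidated sand: 2020 kg/m³ × 9.80665 m/s² × 1050 m = 2.080×10^7 Pa = 20.80 MPa
coal seam: 1330 kg/m³ × 9.80665 m/s² × 50 m = 6.521×10^5 Pa = 0.6521 MPa
halite: 2200 kg/m³ × 9.80665 m/s² × 490 m = 1.057×10^7 Pa = 10.57 MPa
Total = 20.80 + 0.6521 + 10.57 = 32.024 MPa
Pore pressure P_p = 1030 kg/m³ × 9.80665 m/s² × 1590 m = 1.606×10^7 Pa = 16.06 MPa
Effective stress σ' = σ_v − P_p = 32.02 − 16.06 = 15.963 MPa = 2315.3 psi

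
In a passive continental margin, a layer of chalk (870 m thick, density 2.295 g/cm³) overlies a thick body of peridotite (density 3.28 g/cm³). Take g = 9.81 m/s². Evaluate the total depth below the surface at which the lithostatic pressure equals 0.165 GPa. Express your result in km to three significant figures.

5.39 km

Pressure at base of upper layers: 2295×9.81×870 = 1.959×10^7 Pa = 0.01959 GPa
Remaining pressure to be supplied by peridotite: 1.650×10^8 − 1.959×10^7 = 1.454×10^8 Pa
Additional depth in peridotite = 1.454×10^8 Pa / (3280 kg/m³ × 9.81 m/s²) = 4519.2 m
Total depth = 870 m + 4519.2 m = 5389.2 m
= 5.3892 km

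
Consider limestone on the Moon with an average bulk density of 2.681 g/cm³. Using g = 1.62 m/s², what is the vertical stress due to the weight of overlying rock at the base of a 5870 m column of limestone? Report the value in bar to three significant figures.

255 bar

limestone: 2681 kg/m³ × 1.62 m/s² × 5870 m = 2.549×10^7 Pa = 254.9 bar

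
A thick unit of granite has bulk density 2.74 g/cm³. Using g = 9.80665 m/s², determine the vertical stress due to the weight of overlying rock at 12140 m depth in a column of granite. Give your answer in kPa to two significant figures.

granite: 2740 kg/m³ × 9.80665 m/s² × 12140 m = 3.262×10^8 Pa = 3.262×10^5 kPa

330000 kPa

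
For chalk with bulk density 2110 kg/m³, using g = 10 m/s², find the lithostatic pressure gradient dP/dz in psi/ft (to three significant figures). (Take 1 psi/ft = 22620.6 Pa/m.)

0.933 psi/ft

dP/dz = ρg = 2110 kg/m³ × 10 m/s² = 21100 Pa/m
= 21100 Pa/m × (1 psi/ft / 22621 Pa/m) = 0.93278 psi/ft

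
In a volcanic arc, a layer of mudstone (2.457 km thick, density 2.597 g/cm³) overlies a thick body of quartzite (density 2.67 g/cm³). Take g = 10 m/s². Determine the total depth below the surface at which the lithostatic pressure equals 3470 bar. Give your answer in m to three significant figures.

13100 m

Pressure at base of upper layers: 2597×10×2457 = 6.381×10^7 Pa = 638.1 bar
Remaining pressure to be supplied by quartzite: 3.470×10^8 − 6.381×10^7 = 2.832×10^8 Pa
Additional depth in quartzite = 2.832×10^8 Pa / (2670 kg/m³ × 10 m/s²) = 10606 m
Total depth = 2457 m + 10606 m = 13063 m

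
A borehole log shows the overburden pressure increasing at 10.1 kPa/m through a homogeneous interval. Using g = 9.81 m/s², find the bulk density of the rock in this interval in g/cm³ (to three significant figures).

ρ = (dP/dz)/g = 10.1 kPa/m / 9.81 m/s² = 10100 Pa/m / 9.81 m/s² = 1029.6 kg/m³
= 1.030 g/cm³

1.03 g/cm³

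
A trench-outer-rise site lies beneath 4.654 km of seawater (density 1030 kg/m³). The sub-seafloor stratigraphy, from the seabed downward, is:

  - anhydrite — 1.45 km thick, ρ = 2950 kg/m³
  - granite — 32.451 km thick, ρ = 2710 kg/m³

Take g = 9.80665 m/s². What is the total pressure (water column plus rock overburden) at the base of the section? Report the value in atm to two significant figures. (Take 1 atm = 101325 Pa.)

9400 atm

seawater: 1030 kg/m³ × 9.80665 m/s² × 4654 m = 4.701×10^7 Pa = 463.9 atm
anhydrite: 2950 kg/m³ × 9.80665 m/s² × 1450 m = 4.195×10^7 Pa = 414.0 atm
granite: 2710 kg/m³ × 9.80665 m/s² × 32451 m = 8.624×10^8 Pa = 8511 atm
Total = 463.9 + 414.0 + 8511 = 9389.3 atm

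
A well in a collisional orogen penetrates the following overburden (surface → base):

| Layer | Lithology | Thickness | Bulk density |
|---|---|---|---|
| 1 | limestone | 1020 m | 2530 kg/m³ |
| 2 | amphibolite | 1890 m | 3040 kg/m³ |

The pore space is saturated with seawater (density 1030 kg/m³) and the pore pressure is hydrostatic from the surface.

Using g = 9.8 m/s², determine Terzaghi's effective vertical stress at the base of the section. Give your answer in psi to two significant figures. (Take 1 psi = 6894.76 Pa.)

7600 psi

Overburden (lithostatic) stress σ_v:
limestone: 2530 kg/m³ × 9.8 m/s² × 1020 m = 2.529×10^7 Pa = 25.29 MPa
amphibolite: 3040 kg/m³ × 9.8 m/s² × 1890 m = 5.631×10^7 Pa = 56.31 MPa
Total = 25.29 + 56.31 = 81.597 MPa
Pore pressure P_p = 1030 kg/m³ × 9.8 m/s² × 2910 m = 2.937×10^7 Pa = 29.37 MPa
Effective stress σ' = σ_v − P_p = 81.60 − 29.37 = 52.223 MPa = 7574.3 psi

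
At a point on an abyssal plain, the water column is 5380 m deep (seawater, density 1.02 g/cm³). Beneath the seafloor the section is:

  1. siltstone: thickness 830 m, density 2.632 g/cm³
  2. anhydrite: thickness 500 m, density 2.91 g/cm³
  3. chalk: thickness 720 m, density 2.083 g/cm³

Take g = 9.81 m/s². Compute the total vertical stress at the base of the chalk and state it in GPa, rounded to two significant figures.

0.10 GPa

seawater: 1020 kg/m³ × 9.81 m/s² × 5380 m = 5.383×10^7 Pa = 0.05383 GPa
siltstone: 2632 kg/m³ × 9.81 m/s² × 830 m = 2.143×10^7 Pa = 0.02143 GPa
anhydrite: 2910 kg/m³ × 9.81 m/s² × 500 m = 1.427×10^7 Pa = 0.01427 GPa
chalk: 2083 kg/m³ × 9.81 m/s² × 720 m = 1.471×10^7 Pa = 0.01471 GPa
Total = 0.05383 + 0.02143 + 0.01427 + 0.01471 = 0.10425 GPa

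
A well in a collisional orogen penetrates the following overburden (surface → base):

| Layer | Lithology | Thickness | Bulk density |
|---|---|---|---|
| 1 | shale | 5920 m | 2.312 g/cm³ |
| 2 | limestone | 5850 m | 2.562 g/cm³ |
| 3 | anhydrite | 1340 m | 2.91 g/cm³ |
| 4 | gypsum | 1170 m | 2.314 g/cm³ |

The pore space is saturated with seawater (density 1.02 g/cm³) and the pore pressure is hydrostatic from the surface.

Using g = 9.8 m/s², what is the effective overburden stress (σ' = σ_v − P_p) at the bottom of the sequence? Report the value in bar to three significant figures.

Overburden (lithostatic) stress σ_v:
shale: 2312 kg/m³ × 9.8 m/s² × 5920 m = 1.341×10^8 Pa = 134.1 MPa
limestone: 2562 kg/m³ × 9.8 m/s² × 5850 m = 1.469×10^8 Pa = 146.9 MPa
anhydrite: 2910 kg/m³ × 9.8 m/s² × 1340 m = 3.821×10^7 Pa = 38.21 MPa
gypsum: 2314 kg/m³ × 9.8 m/s² × 1170 m = 2.653×10^7 Pa = 26.53 MPa
Total = 134.1 + 146.9 + 38.21 + 26.53 = 345.76 MPa
Pore pressure P_p = 1020 kg/m³ × 9.8 m/s² × 14280 m = 1.427×10^8 Pa = 142.7 MPa
Effective stress σ' = σ_v − P_p = 345.8 − 142.7 = 203.02 MPa = 2030.2 bar

2030 bar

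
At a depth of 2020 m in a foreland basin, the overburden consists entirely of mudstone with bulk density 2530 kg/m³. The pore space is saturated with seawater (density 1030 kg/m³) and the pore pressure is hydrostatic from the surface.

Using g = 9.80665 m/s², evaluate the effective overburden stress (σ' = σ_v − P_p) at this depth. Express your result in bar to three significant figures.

Overburden (lithostatic) stress σ_v:
mudstone: 2530 kg/m³ × 9.80665 m/s² × 2020 m = 5.012×10^7 Pa = 50.12 MPa
Pore pressure P_p = 1030 kg/m³ × 9.80665 m/s² × 2020 m = 2.040×10^7 Pa = 20.40 MPa
Effective stress σ' = σ_v − P_p = 50.12 − 20.40 = 29.714 MPa = 297.14 bar

297 bar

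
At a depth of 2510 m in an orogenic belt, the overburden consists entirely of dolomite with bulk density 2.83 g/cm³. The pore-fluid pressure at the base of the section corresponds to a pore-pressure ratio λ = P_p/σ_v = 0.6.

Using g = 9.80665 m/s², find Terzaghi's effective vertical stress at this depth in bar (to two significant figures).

280 bar

Overburden (lithostatic) stress σ_v:
dolomite: 2830 kg/m³ × 9.80665 m/s² × 2510 m = 6.966×10^7 Pa = 69.66 MPa
Pore pressure P_p = λ·σ_v = 0.6 × 69.66 MPa = 41.80 MPa
Effective stress σ' = σ_v − P_p = 69.66 − 41.80 = 27.864 MPa = 278.64 bar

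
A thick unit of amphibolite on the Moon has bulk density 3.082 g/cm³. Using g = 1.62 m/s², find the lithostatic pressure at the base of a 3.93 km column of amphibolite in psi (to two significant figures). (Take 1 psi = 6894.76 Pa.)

2800 psi

amphibolite: 3082 kg/m³ × 1.62 m/s² × 3930 m = 1.962×10^7 Pa = 2846 psi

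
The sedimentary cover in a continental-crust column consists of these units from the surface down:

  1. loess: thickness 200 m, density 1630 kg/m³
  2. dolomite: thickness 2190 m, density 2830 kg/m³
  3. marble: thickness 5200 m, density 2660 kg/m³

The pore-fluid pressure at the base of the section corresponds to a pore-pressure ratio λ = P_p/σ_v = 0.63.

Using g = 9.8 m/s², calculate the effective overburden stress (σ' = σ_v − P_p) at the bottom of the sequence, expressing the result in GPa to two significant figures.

Overburden (lithostatic) stress σ_v:
loess: 1630 kg/m³ × 9.8 m/s² × 200 m = 3.195×10^6 Pa = 3.195 MPa
dolomite: 2830 kg/m³ × 9.8 m/s² × 2190 m = 6.074×10^7 Pa = 60.74 MPa
marble: 2660 kg/m³ × 9.8 m/s² × 5200 m = 1.356×10^8 Pa = 135.6 MPa
Total = 3.195 + 60.74 + 135.6 = 199.49 MPa
Pore pressure P_p = λ·σ_v = 0.63 × 199.5 MPa = 125.7 MPa
Effective stress σ' = σ_v − P_p = 199.5 − 125.7 = 73.810 MPa = 0.073810 GPa

0.074 GPa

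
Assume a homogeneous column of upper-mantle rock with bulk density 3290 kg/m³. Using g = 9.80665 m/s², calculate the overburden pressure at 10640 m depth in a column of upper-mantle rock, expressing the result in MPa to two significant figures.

340 MPa

upper-mantle rock: 3290 kg/m³ × 9.80665 m/s² × 10640 m = 3.433×10^8 Pa = 343.3 MPa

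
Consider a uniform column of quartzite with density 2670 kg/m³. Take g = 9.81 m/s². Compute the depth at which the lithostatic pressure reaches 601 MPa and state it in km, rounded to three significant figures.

22.9 km

h = P/(ρg) = 601 MPa / (2670 kg/m³ × 9.81 m/s²) = 6.010×10^8 Pa / 26193 Pa/m = 22945 m
= 22.945 km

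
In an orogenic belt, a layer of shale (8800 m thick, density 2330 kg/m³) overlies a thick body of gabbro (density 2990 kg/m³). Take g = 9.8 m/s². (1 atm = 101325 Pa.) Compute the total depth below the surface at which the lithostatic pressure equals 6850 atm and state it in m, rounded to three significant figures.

25600 m

Pressure at base of upper layers: 2330×9.8×8800 = 2.009×10^8 Pa = 1983 atm
Remaining pressure to be supplied by gabbro: 6.941×10^8 − 2.009×10^8 = 4.931×10^8 Pa
Additional depth in gabbro = 4.931×10^8 Pa / (2990 kg/m³ × 9.8 m/s²) = 16829 m
Total depth = 8800 m + 16829 m = 25629 m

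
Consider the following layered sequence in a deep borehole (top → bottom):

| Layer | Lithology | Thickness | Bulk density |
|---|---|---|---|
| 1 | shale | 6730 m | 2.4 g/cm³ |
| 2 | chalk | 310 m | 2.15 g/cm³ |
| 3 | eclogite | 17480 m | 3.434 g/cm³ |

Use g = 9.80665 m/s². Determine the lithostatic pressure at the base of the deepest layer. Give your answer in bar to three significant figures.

shale: 2400 kg/m³ × 9.80665 m/s² × 6730 m = 1.584×10^8 Pa = 1584 bar
chalk: 2150 kg/m³ × 9.80665 m/s² × 310 m = 6.536×10^6 Pa = 65.36 bar
eclogite: 3434 kg/m³ × 9.80665 m/s² × 17480 m = 5.887×10^8 Pa = 5887 bar
Total = 1584 + 65.36 + 5887 = 7535.9 bar

7540 bar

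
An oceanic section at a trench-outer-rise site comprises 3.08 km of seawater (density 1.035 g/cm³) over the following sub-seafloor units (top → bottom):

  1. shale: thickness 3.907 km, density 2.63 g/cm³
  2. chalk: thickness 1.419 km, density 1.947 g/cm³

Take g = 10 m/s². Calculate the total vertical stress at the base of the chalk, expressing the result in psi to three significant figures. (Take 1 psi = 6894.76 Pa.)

23500 psi

seawater: 1035 kg/m³ × 10 m/s² × 3080 m = 3.188×10^7 Pa = 4624 psi
shale: 2630 kg/m³ × 10 m/s² × 3907 m = 1.028×10^8 Pa = 14903 psi
chalk: 1947 kg/m³ × 10 m/s² × 1419 m = 2.763×10^7 Pa = 4007 psi
Total = 4624 + 14903 + 4007 = 23534 psi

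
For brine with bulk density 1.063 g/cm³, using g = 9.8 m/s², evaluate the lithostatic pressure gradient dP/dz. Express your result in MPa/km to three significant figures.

10.4 MPa/km

dP/dz = ρg = 1063 kg/m³ × 9.8 m/s² = 10417 Pa/m
= 10417 Pa/m × (1 MPa/km / 1000.0 Pa/m) = 10.417 MPa/km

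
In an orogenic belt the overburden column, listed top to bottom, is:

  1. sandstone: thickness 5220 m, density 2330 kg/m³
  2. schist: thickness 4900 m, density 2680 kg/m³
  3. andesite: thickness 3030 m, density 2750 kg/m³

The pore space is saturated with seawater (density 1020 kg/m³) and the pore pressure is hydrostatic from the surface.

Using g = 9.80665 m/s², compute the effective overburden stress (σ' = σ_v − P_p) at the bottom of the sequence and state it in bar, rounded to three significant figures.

Overburden (lithostatic) stress σ_v:
sandstone: 2330 kg/m³ × 9.80665 m/s² × 5220 m = 1.193×10^8 Pa = 119.3 MPa
schist: 2680 kg/m³ × 9.80665 m/s² × 4900 m = 1.288×10^8 Pa = 128.8 MPa
andesite: 2750 kg/m³ × 9.80665 m/s² × 3030 m = 8.171×10^7 Pa = 81.71 MPa
Total = 119.3 + 128.8 + 81.71 = 329.77 MPa
Pore pressure P_p = 1020 kg/m³ × 9.80665 m/s² × 13150 m = 1.315×10^8 Pa = 131.5 MPa
Effective stress σ' = σ_v − P_p = 329.8 − 131.5 = 198.23 MPa = 1982.3 bar

1980 bar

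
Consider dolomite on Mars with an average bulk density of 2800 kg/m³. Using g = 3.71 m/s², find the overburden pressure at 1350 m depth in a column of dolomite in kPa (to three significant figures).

14000 kPa

dolomite: 2800 kg/m³ × 3.71 m/s² × 1350 m = 1.402×10^7 Pa = 14024 kPa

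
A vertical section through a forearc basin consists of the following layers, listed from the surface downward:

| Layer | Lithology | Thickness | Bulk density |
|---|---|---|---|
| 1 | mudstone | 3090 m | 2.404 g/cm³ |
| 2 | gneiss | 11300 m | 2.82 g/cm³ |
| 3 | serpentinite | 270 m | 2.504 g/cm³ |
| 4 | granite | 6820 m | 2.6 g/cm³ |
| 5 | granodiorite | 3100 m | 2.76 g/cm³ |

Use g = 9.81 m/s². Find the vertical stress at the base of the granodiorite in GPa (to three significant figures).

mudstone: 2404 kg/m³ × 9.81 m/s² × 3090 m = 7.287×10^7 Pa = 0.07287 GPa
gneiss: 2820 kg/m³ × 9.81 m/s² × 11300 m = 3.126×10^8 Pa = 0.3126 GPa
serpentinite: 2504 kg/m³ × 9.81 m/s² × 270 m = 6.632×10^6 Pa = 6.632×10^-3 GPa
granite: 2600 kg/m³ × 9.81 m/s² × 6820 m = 1.740×10^8 Pa = 0.1740 GPa
granodiorite: 2760 kg/m³ × 9.81 m/s² × 3100 m = 8.393×10^7 Pa = 0.08393 GPa
Total = 0.07287 + 0.3126 + 6.632×10^-3 + 0.1740 + 0.08393 = 0.65000 GPa

0.650 GPa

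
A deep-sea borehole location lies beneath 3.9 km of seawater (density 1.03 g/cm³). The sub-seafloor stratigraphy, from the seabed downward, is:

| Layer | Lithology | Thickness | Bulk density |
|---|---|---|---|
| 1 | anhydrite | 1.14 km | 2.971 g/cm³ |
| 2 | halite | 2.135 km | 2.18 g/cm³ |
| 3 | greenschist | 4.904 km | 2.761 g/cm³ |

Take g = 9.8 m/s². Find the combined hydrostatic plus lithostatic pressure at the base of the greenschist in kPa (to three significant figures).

seawater: 1030 kg/m³ × 9.8 m/s² × 3900 m = 3.937×10^7 Pa = 39367 kPa
anhydrite: 2971 kg/m³ × 9.8 m/s² × 1140 m = 3.319×10^7 Pa = 33192 kPa
halite: 2180 kg/m³ × 9.8 m/s² × 2135 m = 4.561×10^7 Pa = 45612 kPa
greenschist: 2761 kg/m³ × 9.8 m/s² × 4904 m = 1.327×10^8 Pa = 1.327×10^5 kPa
Total = 39367 + 33192 + 45612 + 1.327×10^5 = 2.5086×10^5 kPa

251000 kPa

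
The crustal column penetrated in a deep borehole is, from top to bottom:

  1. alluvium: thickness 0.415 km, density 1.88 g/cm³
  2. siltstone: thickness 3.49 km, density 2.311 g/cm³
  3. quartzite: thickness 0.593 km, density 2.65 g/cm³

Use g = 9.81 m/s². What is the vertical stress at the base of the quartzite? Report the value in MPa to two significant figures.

alluvium: 1880 kg/m³ × 9.81 m/s² × 415 m = 7.654×10^6 Pa = 7.654 MPa
siltstone: 2311 kg/m³ × 9.81 m/s² × 3490 m = 7.912×10^7 Pa = 79.12 MPa
quartzite: 2650 kg/m³ × 9.81 m/s² × 593 m = 1.542×10^7 Pa = 15.42 MPa
Total = 7.654 + 79.12 + 15.42 = 102.19 MPa

100 MPa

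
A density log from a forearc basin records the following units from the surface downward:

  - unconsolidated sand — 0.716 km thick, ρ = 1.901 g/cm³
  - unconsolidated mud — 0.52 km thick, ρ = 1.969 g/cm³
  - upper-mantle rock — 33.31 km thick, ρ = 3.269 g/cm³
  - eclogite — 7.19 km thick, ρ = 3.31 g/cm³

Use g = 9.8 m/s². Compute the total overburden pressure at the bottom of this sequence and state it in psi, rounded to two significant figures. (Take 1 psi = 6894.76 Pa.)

190000 psi

unconsolidated sand: 1901 kg/m³ × 9.8 m/s² × 716 m = 1.334×10^7 Pa = 1935 psi
unconsolidated mud: 1969 kg/m³ × 9.8 m/s² × 520 m = 1.003×10^7 Pa = 1455 psi
upper-mantle rock: 3269 kg/m³ × 9.8 m/s² × 33310 m = 1.067×10^9 Pa = 1.548×10^5 psi
eclogite: 3310 kg/m³ × 9.8 m/s² × 7190 m = 2.332×10^8 Pa = 33827 psi
Total = 1935 + 1455 + 1.548×10^5 + 33827 = 1.9199×10^5 psi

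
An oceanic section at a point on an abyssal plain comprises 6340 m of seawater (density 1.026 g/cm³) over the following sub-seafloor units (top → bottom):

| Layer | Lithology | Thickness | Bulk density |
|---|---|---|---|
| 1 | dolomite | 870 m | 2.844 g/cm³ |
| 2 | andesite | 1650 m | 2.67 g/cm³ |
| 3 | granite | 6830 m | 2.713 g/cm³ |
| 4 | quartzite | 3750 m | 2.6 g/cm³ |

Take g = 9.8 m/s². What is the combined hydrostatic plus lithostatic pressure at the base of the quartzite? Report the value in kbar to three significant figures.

4.08 kbar

seawater: 1026 kg/m³ × 9.8 m/s² × 6340 m = 6.375×10^7 Pa = 0.6375 kbar
dolomite: 2844 kg/m³ × 9.8 m/s² × 870 m = 2.425×10^7 Pa = 0.2425 kbar
andesite: 2670 kg/m³ × 9.8 m/s² × 1650 m = 4.317×10^7 Pa = 0.4317 kbar
granite: 2713 kg/m³ × 9.8 m/s² × 6830 m = 1.816×10^8 Pa = 1.816 kbar
quartzite: 2600 kg/m³ × 9.8 m/s² × 3750 m = 9.555×10^7 Pa = 0.9555 kbar
Total = 0.6375 + 0.2425 + 0.4317 + 1.816 + 0.9555 = 4.0831 kbar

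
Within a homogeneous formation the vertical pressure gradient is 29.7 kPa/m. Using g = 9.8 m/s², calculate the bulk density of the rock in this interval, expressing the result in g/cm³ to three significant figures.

ρ = (dP/dz)/g = 29.7 kPa/m / 9.8 m/s² = 29700 Pa/m / 9.8 m/s² = 3030.6 kg/m³
= 3.031 g/cm³

3.03 g/cm³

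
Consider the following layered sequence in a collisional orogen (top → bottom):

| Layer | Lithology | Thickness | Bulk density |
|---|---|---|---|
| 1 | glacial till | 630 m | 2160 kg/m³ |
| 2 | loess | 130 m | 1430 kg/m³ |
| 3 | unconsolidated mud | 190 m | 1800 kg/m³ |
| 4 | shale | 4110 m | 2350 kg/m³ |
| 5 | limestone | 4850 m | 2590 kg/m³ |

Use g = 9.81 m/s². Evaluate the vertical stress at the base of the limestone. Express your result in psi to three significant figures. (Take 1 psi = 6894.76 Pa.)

glacial till: 2160 kg/m³ × 9.81 m/s² × 630 m = 1.335×10^7 Pa = 1936 psi
loess: 1430 kg/m³ × 9.81 m/s² × 130 m = 1.824×10^6 Pa = 264.5 psi
unconsolidated mud: 1800 kg/m³ × 9.81 m/s² × 190 m = 3.355×10^6 Pa = 486.6 psi
shale: 2350 kg/m³ × 9.81 m/s² × 4110 m = 9.475×10^7 Pa = 13742 psi
limestone: 2590 kg/m³ × 9.81 m/s² × 4850 m = 1.232×10^8 Pa = 17873 psi
Total = 1936 + 264.5 + 486.6 + 13742 + 17873 = 34302 psi

34300 psi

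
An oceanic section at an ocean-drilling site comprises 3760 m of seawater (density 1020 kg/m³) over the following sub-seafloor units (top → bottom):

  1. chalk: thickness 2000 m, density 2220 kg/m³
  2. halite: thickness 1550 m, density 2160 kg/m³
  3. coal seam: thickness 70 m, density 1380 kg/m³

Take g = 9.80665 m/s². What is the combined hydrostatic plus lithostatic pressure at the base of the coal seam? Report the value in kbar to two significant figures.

seawater: 1020 kg/m³ × 9.80665 m/s² × 3760 m = 3.761×10^7 Pa = 0.3761 kbar
chalk: 2220 kg/m³ × 9.80665 m/s² × 2000 m = 4.354×10^7 Pa = 0.4354 kbar
halite: 2160 kg/m³ × 9.80665 m/s² × 1550 m = 3.283×10^7 Pa = 0.3283 kbar
coal seam: 1380 kg/m³ × 9.80665 m/s² × 70 m = 9.473×10^5 Pa = 9.473×10^-3 kbar
Total = 0.3761 + 0.4354 + 0.3283 + 9.473×10^-3 = 1.1493 kbar

1.1 kbar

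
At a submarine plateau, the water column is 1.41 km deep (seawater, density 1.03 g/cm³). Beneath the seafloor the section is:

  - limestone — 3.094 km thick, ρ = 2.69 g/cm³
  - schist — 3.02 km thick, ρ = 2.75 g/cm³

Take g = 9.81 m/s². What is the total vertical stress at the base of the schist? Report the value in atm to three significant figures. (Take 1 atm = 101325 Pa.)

seawater: 1030 kg/m³ × 9.81 m/s² × 1410 m = 1.425×10^7 Pa = 140.6 atm
limestone: 2690 kg/m³ × 9.81 m/s² × 3094 m = 8.165×10^7 Pa = 805.8 atm
schist: 2750 kg/m³ × 9.81 m/s² × 3020 m = 8.147×10^7 Pa = 804.1 atm
Total = 140.6 + 805.8 + 804.1 = 1750.5 atm

1750 atm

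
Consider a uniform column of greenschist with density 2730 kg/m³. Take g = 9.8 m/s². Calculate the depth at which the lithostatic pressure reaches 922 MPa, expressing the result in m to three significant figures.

h = P/(ρg) = 922 MPa / (2730 kg/m³ × 9.8 m/s²) = 9.220×10^8 Pa / 26754 Pa/m = 34462 m

34500 m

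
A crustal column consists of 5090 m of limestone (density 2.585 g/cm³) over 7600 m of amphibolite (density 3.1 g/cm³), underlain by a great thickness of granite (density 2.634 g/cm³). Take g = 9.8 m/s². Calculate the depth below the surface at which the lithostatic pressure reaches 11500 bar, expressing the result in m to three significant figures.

43300 m

Pressure at base of upper layers: 2585×9.8×5090 + 3100×9.8×7600 = 3.598×10^8 Pa = 3598 bar
Remaining pressure to be supplied by granite: 1.150×10^9 − 3.598×10^8 = 7.902×10^8 Pa
Additional depth in granite = 7.902×10^8 Pa / (2634 kg/m³ × 9.8 m/s²) = 30611 m
Total depth = 12690 m + 30611 m = 43301 m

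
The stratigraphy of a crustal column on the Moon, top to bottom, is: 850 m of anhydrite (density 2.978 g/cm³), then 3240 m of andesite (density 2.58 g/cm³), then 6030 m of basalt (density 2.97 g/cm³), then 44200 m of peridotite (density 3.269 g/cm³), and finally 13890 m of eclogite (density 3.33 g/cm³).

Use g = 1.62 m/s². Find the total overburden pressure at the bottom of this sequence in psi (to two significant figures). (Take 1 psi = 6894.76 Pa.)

anhydrite: 2978 kg/m³ × 1.62 m/s² × 850 m = 4.101×10^6 Pa = 594.8 psi
andesite: 2580 kg/m³ × 1.62 m/s² × 3240 m = 1.354×10^7 Pa = 1964 psi
basalt: 2970 kg/m³ × 1.62 m/s² × 6030 m = 2.901×10^7 Pa = 4208 psi
peridotite: 3269 kg/m³ × 1.62 m/s² × 44200 m = 2.341×10^8 Pa = 33949 psi
eclogite: 3330 kg/m³ × 1.62 m/s² × 13890 m = 7.493×10^7 Pa = 10868 psi
Total = 594.8 + 1964 + 4208 + 33949 + 10868 = 51584 psi

52000 psi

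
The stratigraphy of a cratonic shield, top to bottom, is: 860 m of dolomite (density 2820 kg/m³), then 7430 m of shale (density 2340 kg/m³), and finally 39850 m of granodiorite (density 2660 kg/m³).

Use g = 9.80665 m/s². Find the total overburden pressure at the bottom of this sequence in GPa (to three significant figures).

dolomite: 2820 kg/m³ × 9.80665 m/s² × 860 m = 2.378×10^7 Pa = 0.02378 GPa
shale: 2340 kg/m³ × 9.80665 m/s² × 7430 m = 1.705×10^8 Pa = 0.1705 GPa
granodiorite: 2660 kg/m³ × 9.80665 m/s² × 39850 m = 1.040×10^9 Pa = 1.040 GPa
Total = 0.02378 + 0.1705 + 1.040 = 1.2338 GPa

1.23 GPa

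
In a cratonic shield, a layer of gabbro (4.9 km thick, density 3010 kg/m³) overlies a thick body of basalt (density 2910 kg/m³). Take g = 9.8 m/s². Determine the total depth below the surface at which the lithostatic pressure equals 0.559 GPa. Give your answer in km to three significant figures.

19.4 km

Pressure at base of upper layers: 3010×9.8×4900 = 1.445×10^8 Pa = 0.1445 GPa
Remaining pressure to be supplied by basalt: 5.590×10^8 − 1.445×10^8 = 4.145×10^8 Pa
Additional depth in basalt = 4.145×10^8 Pa / (2910 kg/m³ × 9.8 m/s²) = 14533 m
Total depth = 4900 m + 14533 m = 19433 m
= 19.433 km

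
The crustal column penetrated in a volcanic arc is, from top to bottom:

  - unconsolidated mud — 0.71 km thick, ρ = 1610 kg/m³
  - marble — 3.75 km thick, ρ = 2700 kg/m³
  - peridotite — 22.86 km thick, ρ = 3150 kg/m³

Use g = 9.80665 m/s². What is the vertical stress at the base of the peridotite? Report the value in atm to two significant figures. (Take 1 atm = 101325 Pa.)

8100 atm

unconsolidated mud: 1610 kg/m³ × 9.80665 m/s² × 710 m = 1.121×10^7 Pa = 110.6 atm
marble: 2700 kg/m³ × 9.80665 m/s² × 3750 m = 9.929×10^7 Pa = 979.9 atm
peridotite: 3150 kg/m³ × 9.80665 m/s² × 22860 m = 7.062×10^8 Pa = 6969 atm
Total = 110.6 + 979.9 + 6969 = 8059.9 atm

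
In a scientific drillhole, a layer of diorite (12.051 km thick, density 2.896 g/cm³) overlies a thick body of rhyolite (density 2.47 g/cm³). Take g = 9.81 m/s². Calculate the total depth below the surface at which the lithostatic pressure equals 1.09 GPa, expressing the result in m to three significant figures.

Pressure at base of upper layers: 2896×9.81×12051 = 3.424×10^8 Pa = 0.3424 GPa
Remaining pressure to be supplied by rhyolite: 1.090×10^9 − 3.424×10^8 = 7.476×10^8 Pa
Additional depth in rhyolite = 7.476×10^8 Pa / (2470 kg/m³ × 9.81 m/s²) = 30855 m
Total depth = 12051 m + 30855 m = 42906 m

42900 m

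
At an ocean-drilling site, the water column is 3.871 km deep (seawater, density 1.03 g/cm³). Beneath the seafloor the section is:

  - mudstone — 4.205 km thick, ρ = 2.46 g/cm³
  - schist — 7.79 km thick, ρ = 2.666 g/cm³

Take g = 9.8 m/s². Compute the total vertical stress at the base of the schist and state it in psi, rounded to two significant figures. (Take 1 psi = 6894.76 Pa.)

50000 psi

seawater: 1030 kg/m³ × 9.8 m/s² × 3871 m = 3.907×10^7 Pa = 5667 psi
mudstone: 2460 kg/m³ × 9.8 m/s² × 4205 m = 1.014×10^8 Pa = 14703 psi
schist: 2666 kg/m³ × 9.8 m/s² × 7790 m = 2.035×10^8 Pa = 29519 psi
Total = 5667 + 14703 + 29519 = 49889 psi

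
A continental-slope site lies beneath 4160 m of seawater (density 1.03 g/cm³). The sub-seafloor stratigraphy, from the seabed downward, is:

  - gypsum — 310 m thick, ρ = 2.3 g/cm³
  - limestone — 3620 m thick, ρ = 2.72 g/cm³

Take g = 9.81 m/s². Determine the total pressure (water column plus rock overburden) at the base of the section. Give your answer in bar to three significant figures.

1460 bar

seawater: 1030 kg/m³ × 9.81 m/s² × 4160 m = 4.203×10^7 Pa = 420.3 bar
gypsum: 2300 kg/m³ × 9.81 m/s² × 310 m = 6.995×10^6 Pa = 69.95 bar
limestone: 2720 kg/m³ × 9.81 m/s² × 3620 m = 9.659×10^7 Pa = 965.9 bar
Total = 420.3 + 69.95 + 965.9 = 1456.2 bar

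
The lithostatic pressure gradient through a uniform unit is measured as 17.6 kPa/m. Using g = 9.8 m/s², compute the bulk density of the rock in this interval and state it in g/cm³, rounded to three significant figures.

1.80 g/cm³

ρ = (dP/dz)/g = 17.6 kPa/m / 9.8 m/s² = 17600 Pa/m / 9.8 m/s² = 1795.9 kg/m³
= 1.796 g/cm³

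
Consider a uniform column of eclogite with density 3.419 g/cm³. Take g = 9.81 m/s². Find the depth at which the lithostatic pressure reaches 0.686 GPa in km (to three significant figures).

h = P/(ρg) = 0.686 GPa / (3419 kg/m³ × 9.81 m/s²) = 6.860×10^8 Pa / 33540 Pa/m = 20453 m
= 20.453 km

20.5 km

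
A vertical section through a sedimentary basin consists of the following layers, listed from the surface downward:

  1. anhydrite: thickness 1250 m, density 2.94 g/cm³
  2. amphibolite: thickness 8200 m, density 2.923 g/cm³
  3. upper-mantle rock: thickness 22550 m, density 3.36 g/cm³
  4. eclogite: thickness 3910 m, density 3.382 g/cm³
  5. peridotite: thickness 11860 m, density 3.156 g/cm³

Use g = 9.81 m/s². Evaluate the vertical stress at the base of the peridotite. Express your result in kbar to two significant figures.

anhydrite: 2940 kg/m³ × 9.81 m/s² × 1250 m = 3.605×10^7 Pa = 0.3605 kbar
amphibolite: 2923 kg/m³ × 9.81 m/s² × 8200 m = 2.351×10^8 Pa = 2.351 kbar
upper-mantle rock: 3360 kg/m³ × 9.81 m/s² × 22550 m = 7.433×10^8 Pa = 7.433 kbar
eclogite: 3382 kg/m³ × 9.81 m/s² × 3910 m = 1.297×10^8 Pa = 1.297 kbar
peridotite: 3156 kg/m³ × 9.81 m/s² × 11860 m = 3.672×10^8 Pa = 3.672 kbar
Total = 0.3605 + 2.351 + 7.433 + 1.297 + 3.672 = 15.114 kbar

15 kbar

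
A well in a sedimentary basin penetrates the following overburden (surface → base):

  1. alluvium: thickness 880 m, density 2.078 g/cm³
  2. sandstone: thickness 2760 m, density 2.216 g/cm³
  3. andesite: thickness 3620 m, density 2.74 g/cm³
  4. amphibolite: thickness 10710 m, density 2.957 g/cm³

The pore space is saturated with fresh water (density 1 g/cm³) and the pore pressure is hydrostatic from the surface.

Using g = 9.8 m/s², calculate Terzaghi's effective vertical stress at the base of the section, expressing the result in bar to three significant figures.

3090 bar

Overburden (lithostatic) stress σ_v:
alluvium: 2078 kg/m³ × 9.8 m/s² × 880 m = 1.792×10^7 Pa = 17.92 MPa
sandstone: 2216 kg/m³ × 9.8 m/s² × 2760 m = 5.994×10^7 Pa = 59.94 MPa
andesite: 2740 kg/m³ × 9.8 m/s² × 3620 m = 9.720×10^7 Pa = 97.20 MPa
amphibolite: 2957 kg/m³ × 9.8 m/s² × 10710 m = 3.104×10^8 Pa = 310.4 MPa
Total = 17.92 + 59.94 + 97.20 + 310.4 = 485.42 MPa
Pore pressure P_p = 1000 kg/m³ × 9.8 m/s² × 17970 m = 1.761×10^8 Pa = 176.1 MPa
Effective stress σ' = σ_v − P_p = 485.4 − 176.1 = 309.32 MPa = 3093.2 bar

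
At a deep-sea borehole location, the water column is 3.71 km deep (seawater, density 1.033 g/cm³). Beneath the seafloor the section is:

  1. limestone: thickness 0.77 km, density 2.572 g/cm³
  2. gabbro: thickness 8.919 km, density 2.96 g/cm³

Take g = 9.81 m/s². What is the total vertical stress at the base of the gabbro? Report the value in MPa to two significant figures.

320 MPa

seawater: 1033 kg/m³ × 9.81 m/s² × 3710 m = 3.760×10^7 Pa = 37.60 MPa
limestone: 2572 kg/m³ × 9.81 m/s² × 770 m = 1.943×10^7 Pa = 19.43 MPa
gabbro: 2960 kg/m³ × 9.81 m/s² × 8919 m = 2.590×10^8 Pa = 259.0 MPa
Total = 37.60 + 19.43 + 259.0 = 316.01 MPa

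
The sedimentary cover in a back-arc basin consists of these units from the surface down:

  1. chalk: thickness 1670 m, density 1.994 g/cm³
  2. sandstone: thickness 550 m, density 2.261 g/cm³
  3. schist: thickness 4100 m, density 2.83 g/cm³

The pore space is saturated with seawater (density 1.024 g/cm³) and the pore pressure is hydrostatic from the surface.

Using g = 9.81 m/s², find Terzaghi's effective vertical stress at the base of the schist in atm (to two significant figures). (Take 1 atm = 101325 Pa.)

940 atm

Overburden (lithostatic) stress σ_v:
chalk: 1994 kg/m³ × 9.81 m/s² × 1670 m = 3.267×10^7 Pa = 32.67 MPa
sandstone: 2261 kg/m³ × 9.81 m/s² × 550 m = 1.220×10^7 Pa = 12.20 MPa
schist: 2830 kg/m³ × 9.81 m/s² × 4100 m = 1.138×10^8 Pa = 113.8 MPa
Total = 32.67 + 12.20 + 113.8 = 158.69 MPa
Pore pressure P_p = 1024 kg/m³ × 9.81 m/s² × 6320 m = 6.349×10^7 Pa = 63.49 MPa
Effective stress σ' = σ_v − P_p = 158.7 − 63.49 = 95.205 MPa = 939.60 atm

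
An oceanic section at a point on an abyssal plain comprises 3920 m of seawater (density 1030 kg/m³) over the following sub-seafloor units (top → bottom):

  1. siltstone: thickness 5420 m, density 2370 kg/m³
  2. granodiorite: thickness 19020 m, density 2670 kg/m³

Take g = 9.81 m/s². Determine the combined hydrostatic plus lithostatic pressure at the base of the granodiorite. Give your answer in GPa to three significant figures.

0.664 GPa

seawater: 1030 kg/m³ × 9.81 m/s² × 3920 m = 3.961×10^7 Pa = 0.03961 GPa
siltstone: 2370 kg/m³ × 9.81 m/s² × 5420 m = 1.260×10^8 Pa = 0.1260 GPa
granodiorite: 2670 kg/m³ × 9.81 m/s² × 19020 m = 4.982×10^8 Pa = 0.4982 GPa
Total = 0.03961 + 0.1260 + 0.4982 = 0.66381 GPa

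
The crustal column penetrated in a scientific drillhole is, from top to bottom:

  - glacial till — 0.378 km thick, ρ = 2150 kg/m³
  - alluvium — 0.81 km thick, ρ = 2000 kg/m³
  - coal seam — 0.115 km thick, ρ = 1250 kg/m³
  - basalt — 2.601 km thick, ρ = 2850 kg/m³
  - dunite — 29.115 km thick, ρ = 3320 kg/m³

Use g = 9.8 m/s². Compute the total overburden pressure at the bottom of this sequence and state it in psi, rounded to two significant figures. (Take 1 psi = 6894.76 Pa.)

glacial till: 2150 kg/m³ × 9.8 m/s² × 378 m = 7.964×10^6 Pa = 1155 psi
alluvium: 2000 kg/m³ × 9.8 m/s² × 810 m = 1.588×10^7 Pa = 2303 psi
coal seam: 1250 kg/m³ × 9.8 m/s² × 115 m = 1.409×10^6 Pa = 204.3 psi
basalt: 2850 kg/m³ × 9.8 m/s² × 2601 m = 7.265×10^7 Pa = 10536 psi
dunite: 3320 kg/m³ × 9.8 m/s² × 29115 m = 9.473×10^8 Pa = 1.374×10^5 psi
Total = 1155 + 2303 + 204.3 + 10536 + 1.374×10^5 = 1.5159×10^5 psi

150000 psi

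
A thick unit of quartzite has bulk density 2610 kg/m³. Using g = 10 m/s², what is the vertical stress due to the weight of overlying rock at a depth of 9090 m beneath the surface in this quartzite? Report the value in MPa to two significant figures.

240 MPa

quartzite: 2610 kg/m³ × 10 m/s² × 9090 m = 2.372×10^8 Pa = 237.2 MPa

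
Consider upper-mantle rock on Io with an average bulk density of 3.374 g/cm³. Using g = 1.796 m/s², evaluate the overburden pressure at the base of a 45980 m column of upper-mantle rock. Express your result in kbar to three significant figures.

upper-mantle rock: 3374 kg/m³ × 1.796 m/s² × 45980 m = 2.786×10^8 Pa = 2.786 kbar

2.79 kbar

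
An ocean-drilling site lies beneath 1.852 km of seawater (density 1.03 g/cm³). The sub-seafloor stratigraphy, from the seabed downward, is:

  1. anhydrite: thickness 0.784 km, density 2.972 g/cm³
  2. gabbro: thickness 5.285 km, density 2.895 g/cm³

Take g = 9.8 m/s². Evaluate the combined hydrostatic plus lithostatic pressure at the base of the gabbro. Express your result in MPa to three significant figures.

seawater: 1030 kg/m³ × 9.8 m/s² × 1852 m = 1.869×10^7 Pa = 18.69 MPa
anhydrite: 2972 kg/m³ × 9.8 m/s² × 784 m = 2.283×10^7 Pa = 22.83 MPa
gabbro: 2895 kg/m³ × 9.8 m/s² × 5285 m = 1.499×10^8 Pa = 149.9 MPa
Total = 18.69 + 22.83 + 149.9 = 191.47 MPa

191 MPa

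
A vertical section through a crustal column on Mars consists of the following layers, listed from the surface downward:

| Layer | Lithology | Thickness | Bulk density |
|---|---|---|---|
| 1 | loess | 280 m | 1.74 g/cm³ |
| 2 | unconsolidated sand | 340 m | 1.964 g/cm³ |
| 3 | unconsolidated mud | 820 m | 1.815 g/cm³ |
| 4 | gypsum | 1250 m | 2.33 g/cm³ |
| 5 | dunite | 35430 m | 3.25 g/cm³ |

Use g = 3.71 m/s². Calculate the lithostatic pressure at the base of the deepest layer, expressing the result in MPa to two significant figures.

loess: 1740 kg/m³ × 3.71 m/s² × 280 m = 1.808×10^6 Pa = 1.808 MPa
unconsolidated sand: 1964 kg/m³ × 3.71 m/s² × 340 m = 2.477×10^6 Pa = 2.477 MPa
unconsolidated mud: 1815 kg/m³ × 3.71 m/s² × 820 m = 5.522×10^6 Pa = 5.522 MPa
gypsum: 2330 kg/m³ × 3.71 m/s² × 1250 m = 1.081×10^7 Pa = 10.81 MPa
dunite: 3250 kg/m³ × 3.71 m/s² × 35430 m = 4.272×10^8 Pa = 427.2 MPa
Total = 1.808 + 2.477 + 5.522 + 10.81 + 427.2 = 447.81 MPa

450 MPa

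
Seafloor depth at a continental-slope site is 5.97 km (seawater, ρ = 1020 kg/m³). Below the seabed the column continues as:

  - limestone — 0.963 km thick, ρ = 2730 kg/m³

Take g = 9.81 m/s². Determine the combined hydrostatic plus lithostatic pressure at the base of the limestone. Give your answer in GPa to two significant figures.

0.086 GPa

seawater: 1020 kg/m³ × 9.81 m/s² × 5970 m = 5.974×10^7 Pa = 0.05974 GPa
limestone: 2730 kg/m³ × 9.81 m/s² × 963 m = 2.579×10^7 Pa = 0.02579 GPa
Total = 0.05974 + 0.02579 = 0.085527 GPa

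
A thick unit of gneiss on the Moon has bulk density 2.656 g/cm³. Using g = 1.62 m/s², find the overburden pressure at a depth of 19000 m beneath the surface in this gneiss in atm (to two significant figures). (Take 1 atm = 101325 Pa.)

810 atm

gneiss: 2656 kg/m³ × 1.62 m/s² × 19000 m = 8.175×10^7 Pa = 806.8 atm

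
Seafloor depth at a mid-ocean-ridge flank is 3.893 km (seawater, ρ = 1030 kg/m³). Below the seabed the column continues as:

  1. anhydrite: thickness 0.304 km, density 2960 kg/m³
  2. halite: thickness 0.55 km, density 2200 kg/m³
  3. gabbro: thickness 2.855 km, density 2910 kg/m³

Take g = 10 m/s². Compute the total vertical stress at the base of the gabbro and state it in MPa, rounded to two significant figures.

140 MPa

seawater: 1030 kg/m³ × 10 m/s² × 3893 m = 4.010×10^7 Pa = 40.10 MPa
anhydrite: 2960 kg/m³ × 10 m/s² × 304 m = 8.998×10^6 Pa = 8.998 MPa
halite: 2200 kg/m³ × 10 m/s² × 550 m = 1.210×10^7 Pa = 12.10 MPa
gabbro: 2910 kg/m³ × 10 m/s² × 2855 m = 8.308×10^7 Pa = 83.08 MPa
Total = 40.10 + 8.998 + 12.10 + 83.08 = 144.28 MPa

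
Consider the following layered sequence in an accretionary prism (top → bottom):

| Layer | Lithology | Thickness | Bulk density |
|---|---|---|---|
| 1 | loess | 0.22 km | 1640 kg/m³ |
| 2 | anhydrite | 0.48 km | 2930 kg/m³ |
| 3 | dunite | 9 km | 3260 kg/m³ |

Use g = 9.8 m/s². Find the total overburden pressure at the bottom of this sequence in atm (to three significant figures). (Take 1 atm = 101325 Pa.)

3010 atm

loess: 1640 kg/m³ × 9.8 m/s² × 220 m = 3.536×10^6 Pa = 34.90 atm
anhydrite: 2930 kg/m³ × 9.8 m/s² × 480 m = 1.378×10^7 Pa = 136.0 atm
dunite: 3260 kg/m³ × 9.8 m/s² × 9000 m = 2.875×10^8 Pa = 2838 atm
Total = 34.90 + 136.0 + 2838 = 3008.6 atm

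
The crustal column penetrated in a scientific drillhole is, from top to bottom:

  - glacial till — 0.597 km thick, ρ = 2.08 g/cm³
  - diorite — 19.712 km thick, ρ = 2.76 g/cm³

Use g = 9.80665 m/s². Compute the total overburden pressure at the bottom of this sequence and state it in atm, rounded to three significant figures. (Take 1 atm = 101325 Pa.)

5390 atm

glacial till: 2080 kg/m³ × 9.80665 m/s² × 597 m = 1.218×10^7 Pa = 120.2 atm
diorite: 2760 kg/m³ × 9.80665 m/s² × 19712 m = 5.335×10^8 Pa = 5266 atm
Total = 120.2 + 5266 = 5385.7 atm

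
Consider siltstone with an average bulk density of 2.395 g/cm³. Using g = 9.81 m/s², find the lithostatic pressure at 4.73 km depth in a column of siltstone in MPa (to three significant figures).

111 MPa

siltstone: 2395 kg/m³ × 9.81 m/s² × 4730 m = 1.111×10^8 Pa = 111.1 MPa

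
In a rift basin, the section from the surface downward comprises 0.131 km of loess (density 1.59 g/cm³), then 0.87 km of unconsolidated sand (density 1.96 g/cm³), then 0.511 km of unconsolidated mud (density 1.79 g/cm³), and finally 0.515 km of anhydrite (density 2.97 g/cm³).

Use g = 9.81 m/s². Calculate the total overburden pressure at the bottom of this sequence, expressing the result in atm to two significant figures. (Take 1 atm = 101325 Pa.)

loess: 1590 kg/m³ × 9.81 m/s² × 131 m = 2.043×10^6 Pa = 20.17 atm
unconsolidated sand: 1960 kg/m³ × 9.81 m/s² × 870 m = 1.673×10^7 Pa = 165.1 atm
unconsolidated mud: 1790 kg/m³ × 9.81 m/s² × 511 m = 8.973×10^6 Pa = 88.56 atm
anhydrite: 2970 kg/m³ × 9.81 m/s² × 515 m = 1.500×10^7 Pa = 148.1 atm
Total = 20.17 + 165.1 + 88.56 + 148.1 = 421.90 atm

420 atm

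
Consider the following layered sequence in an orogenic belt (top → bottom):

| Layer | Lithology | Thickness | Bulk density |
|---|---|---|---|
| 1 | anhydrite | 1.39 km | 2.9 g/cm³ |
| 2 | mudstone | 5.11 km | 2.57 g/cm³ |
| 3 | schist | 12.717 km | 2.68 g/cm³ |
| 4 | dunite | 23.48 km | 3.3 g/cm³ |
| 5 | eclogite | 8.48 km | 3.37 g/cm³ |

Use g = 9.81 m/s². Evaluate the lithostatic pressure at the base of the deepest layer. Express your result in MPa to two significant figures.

1500 MPa

anhydrite: 2900 kg/m³ × 9.81 m/s² × 1390 m = 3.954×10^7 Pa = 39.54 MPa
mudstone: 2570 kg/m³ × 9.81 m/s² × 5110 m = 1.288×10^8 Pa = 128.8 MPa
schist: 2680 kg/m³ × 9.81 m/s² × 12717 m = 3.343×10^8 Pa = 334.3 MPa
dunite: 3300 kg/m³ × 9.81 m/s² × 23480 m = 7.601×10^8 Pa = 760.1 MPa
eclogite: 3370 kg/m³ × 9.81 m/s² × 8480 m = 2.803×10^8 Pa = 280.3 MPa
Total = 39.54 + 128.8 + 334.3 + 760.1 + 280.3 = 1543.2 MPa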